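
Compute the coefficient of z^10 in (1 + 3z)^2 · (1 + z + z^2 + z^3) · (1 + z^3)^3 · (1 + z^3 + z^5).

175

(1 + 3z)^2 has coefficients 1,6,9 for degrees 0…2.
(1 + z + z^2 + z^3) has coefficients 1,1,1,1,0,0,0,0,0,0,0 for degrees 0…10.
Multiplying by (1 + z^3)^3 gives running coefficients 1,1,1,4,3,3,6,3,3,4,1 for degrees 0…10.
Finally multiplying by (1 + z^3 + z^5), the product of all factors after the first has coefficients 1,1,1,5,4,5,11,7,10,13,7 for degrees 0…10.
[z^10] = 1·7 + 6·13 + 9·10 = 175.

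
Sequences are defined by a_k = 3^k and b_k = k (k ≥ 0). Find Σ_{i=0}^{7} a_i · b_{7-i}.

Write out a_i and b_{7-i} for i = 0,…,7 and sum the products.
Σ = 1·7 + 3·6 + 9·5 + 27·4 + 81·3 + 243·2 + 729·1 + 2187·0 = 1636.

1636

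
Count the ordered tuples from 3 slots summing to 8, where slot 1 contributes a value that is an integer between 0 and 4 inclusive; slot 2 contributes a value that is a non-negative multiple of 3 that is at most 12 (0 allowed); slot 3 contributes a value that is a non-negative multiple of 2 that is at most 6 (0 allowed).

6

The generating function for the choices is (1 + t + t² + t³ + t⁴)·(1 + t³ + t⁶ + t⁹ + t¹²)·(1 + t² + t⁴ + t⁶); the count is [t⁸].
(1 + t + t² + t³ + t⁴) has coefficients 1,1,1,1,1 for degrees 0…4.
(1 + t³ + t⁶ + t⁹ + t¹²) has coefficients 1,0,0,1,0,0,1,0,0 for degrees 0…8.
Finally multiplying by (1 + t² + t⁴ + t⁶), the product of all factors after the first has coefficients 1,0,1,1,1,1,2,1,1 for degrees 0…8.
[t⁸] = 1·1 + 1·1 + 1·2 + 1·1 + 1·1 = 6.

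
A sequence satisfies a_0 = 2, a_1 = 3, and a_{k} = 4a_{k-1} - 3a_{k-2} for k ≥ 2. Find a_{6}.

The ordinary generating function has denominator 1 - 4z + 3z^2.
Iterating the recurrence: a_0,…,a_{6} = 2, 3, 6, 15, 42, 123, 366.

366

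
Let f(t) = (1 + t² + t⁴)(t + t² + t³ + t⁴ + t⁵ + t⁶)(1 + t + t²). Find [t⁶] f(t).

8

(1 + t² + t⁴) has coefficients 1,0,1,0,1 for degrees 0…4.
(t + t² + t³ + t⁴ + t⁵ + t⁶) has coefficients 0,1,1,1,1,1,1 for degrees 0…6.
Finally multiplying by (1 + t + t²), the product of all factors after the first has coefficients 0,1,2,3,3,3,3 for degrees 0…6.
[t⁶] = 1·3 + 1·3 + 1·2 = 8.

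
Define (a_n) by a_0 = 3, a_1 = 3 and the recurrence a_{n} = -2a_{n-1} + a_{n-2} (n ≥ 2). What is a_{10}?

The ordinary generating function has denominator 1 + 2x - x^2.
Iterating the recurrence: a_0,…,a_{10} = 3, 3, -3, 9, -21, 51, -123, 297, -717, 1731, -4179.

-4179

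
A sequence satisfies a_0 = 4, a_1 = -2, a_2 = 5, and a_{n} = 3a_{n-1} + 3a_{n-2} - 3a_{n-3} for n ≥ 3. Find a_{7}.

The ordinary generating function has denominator 1 - 3x - 3x^2 + 3x^3.
Iterating the recurrence: a_0,…,a_{7} = 4, -2, 5, -3, 12, 12, 81, 243.

243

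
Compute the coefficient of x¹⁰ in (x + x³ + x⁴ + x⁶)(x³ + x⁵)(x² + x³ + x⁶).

3

(x + x³ + x⁴ + x⁶) has coefficients 0,1,0,1,1,0,1 for degrees 0…6.
(x³ + x⁵) has coefficients 0,0,0,1,0,1,0,0,0,0,0 for degrees 0…10.
Finally multiplying by (x² + x³ + x⁶), the product of all factors after the first has coefficients 0,0,0,0,0,1,1,1,1,1,0 for degrees 0…10.
[x¹⁰] = 1·1 + 1·1 + 1·1 + 1·0 = 3.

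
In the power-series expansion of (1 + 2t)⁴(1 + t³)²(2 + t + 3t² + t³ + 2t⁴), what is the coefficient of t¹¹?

(1 + 2t)⁴ has coefficients 1,8,24,32,16 for degrees 0…4.
(1 + t³)² has coefficients 1,0,0,2,0,0,1,0,0,0,0,0 for degrees 0…11.
Finally multiplying by (2 + t + 3t² + t³ + 2t⁴), the product of all factors after the first has coefficients 2,1,3,5,4,6,4,5,3,1,2,0 for degrees 0…11.
[t¹¹] = 1·0 + 8·2 + 24·1 + 32·3 + 16·5 = 216.

216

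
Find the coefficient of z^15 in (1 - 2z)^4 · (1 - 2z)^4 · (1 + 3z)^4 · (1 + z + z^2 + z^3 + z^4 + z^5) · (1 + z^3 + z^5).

48672

(1 - 2z)^4 has coefficients 1,-8,24,-32,16 for degrees 0…4.
(1 - 2z)^4 has coefficients 1,-8,24,-32,16,0,0,0,0,0,0,0,0,0,0,0 for degrees 0…15.
Multiplying by (1 + 3z)^4 gives running coefficients 1,4,-18,-68,145,408,-648,-864,1296,0,0,0,0,0,0,0 for degrees 0…15.
Multiplying by (1 + z + z^2 + z^3 + z^4 + z^5) gives running coefficients 1,5,-13,-81,64,472,-177,-1045,269,337,192,-216,432,1296,0,0 for degrees 0…15.
Finally multiplying by (1 + z^3 + z^5), the product of all factors after the first has coefficients 1,5,-13,-80,69,460,-253,-994,660,224,-381,-124,-276,1757,121,624 for degrees 0…15.
[z^15] = 1·624 − 8·121 + 24·1757 − 32·(-276) + 16·(-124) = 48672.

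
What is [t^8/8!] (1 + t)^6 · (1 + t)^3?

The EGF product rule gives c_8 = Σ_{k_1+k_2=8} C(8; k_1,k_2) · ∏ g_i(k_i), where (1+t)^6 gives the falling factorial (6)_k; (1+t)^3 gives the falling factorial (3)_k.
g_1(k) for k = 0…8: 1, 6, 30, 120, 360, 720, 720, 0, 0.
g_2(k) for k = 0…8: 1, 3, 6, 6, 0, 0, 0, 0, 0.
c_8 = Σ_k C(8,k)·g_1(k)·g_2(8−k) = 56·720·6 + 28·720·6 = 241920 + 120960 = 362880.

362880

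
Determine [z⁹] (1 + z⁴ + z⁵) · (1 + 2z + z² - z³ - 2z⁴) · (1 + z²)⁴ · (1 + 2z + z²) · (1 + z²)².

166

(1 + z⁴ + z⁵) has coefficients 1,0,0,0,1,1 for degrees 0…5.
(1 + 2z + z² - z³ - 2z⁴) has coefficients 1,2,1,-1,-2,0,0,0,0,0 for degrees 0…9.
Multiplying by (1 + z²)⁴ gives running coefficients 1,2,5,7,8,8,2,2,-7,-2 for degrees 0…9.
Multiplying by (1 + 2z + z²) gives running coefficients 1,4,10,19,27,31,26,14,-1,-14 for degrees 0…9.
Finally multiplying by (1 + z²)², the product of all factors after the first has coefficients 1,4,12,27,48,73,90,95,78,45 for degrees 0…9.
[z⁹] = 1·45 + 1·73 + 1·48 = 166.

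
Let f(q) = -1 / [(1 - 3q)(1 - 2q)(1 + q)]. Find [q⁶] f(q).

Partial fractions give a closed form: a_n = (-9/4)·3^n + (4/3)·2^n + (-1/12)·(-1)^n.
At n = 6: a_6 = -1555.

-1555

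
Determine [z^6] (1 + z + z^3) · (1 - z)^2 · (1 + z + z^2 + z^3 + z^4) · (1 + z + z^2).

(1 + z + z^3) has coefficients 1,1,0,1 for degrees 0…3.
(1 - z)^2 has coefficients 1,-2,1,0,0,0,0 for degrees 0…6.
Multiplying by (1 + z + z^2 + z^3 + z^4) gives running coefficients 1,-1,0,0,0,-1,1 for degrees 0…6.
Finally multiplying by (1 + z + z^2), the product of all factors after the first has coefficients 1,0,0,-1,0,-1,0 for degrees 0…6.
[z^6] = 1·0 + 1·(-1) + 1·(-1) = -2.

-2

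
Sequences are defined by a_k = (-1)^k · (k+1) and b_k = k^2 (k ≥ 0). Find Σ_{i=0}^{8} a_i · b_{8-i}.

20

Write out a_i and b_{8-i} for i = 0,…,8 and sum the products.
Σ = 1·64 − 2·49 + 3·36 − 4·25 + 5·16 − 6·9 + 7·4 − 8·1 + 9·0 = 20.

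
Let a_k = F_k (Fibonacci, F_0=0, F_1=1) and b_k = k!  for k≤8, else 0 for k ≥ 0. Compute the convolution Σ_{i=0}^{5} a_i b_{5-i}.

The convolution is the x^5 coefficient of A(x)B(x).
Σ = 0·120 + 1·24 + 1·6 + 2·2 + 3·1 + 5·1 = 42.

42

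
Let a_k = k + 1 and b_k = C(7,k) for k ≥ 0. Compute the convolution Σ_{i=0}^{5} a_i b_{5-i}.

321

Write out a_i and b_{5-i} for i = 0,…,5 and sum the products.
Σ = 1·21 + 2·35 + 3·35 + 4·21 + 5·7 + 6·1 = 321.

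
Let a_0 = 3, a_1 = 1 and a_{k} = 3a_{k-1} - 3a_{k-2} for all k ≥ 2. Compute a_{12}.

2187

The ordinary generating function has denominator 1 - 3y + 3y^2.
Iterating the recurrence: a_0,…,a_{12} = 3, 1, -6, -21, -45, -72, -81, -27, 162, 567, 1215, 1944, 2187.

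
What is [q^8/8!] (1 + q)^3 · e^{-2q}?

-2816

The EGF product rule gives c_8 = Σ_{k_1+k_2=8} C(8; k_1,k_2) · ∏ g_i(k_i), where (1+q)^3 gives the falling factorial (3)_k; e^{-2q} gives (-2)^k.
g_1(k) for k = 0…8: 1, 3, 6, 6, 0, 0, 0, 0, 0.
g_2(k) for k = 0…8: 1, -2, 4, -8, 16, -32, 64, -128, 256.
c_8 = Σ_k C(8,k)·g_1(k)·g_2(8−k) = 1·1·256 + 8·3·(-128) + 28·6·64 + 56·6·(-32) = 256 − 3072 + 10752 − 10752 = -2816.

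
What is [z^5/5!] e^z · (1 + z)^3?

The EGF product rule gives c_5 = Σ_{k_1+k_2=5} C(5; k_1,k_2) · ∏ g_i(k_i), where e^z gives (1)^k; (1+z)^3 gives the falling factorial (3)_k.
g_1(k) for k = 0…5: 1, 1, 1, 1, 1, 1.
g_2(k) for k = 0…5: 1, 3, 6, 6, 0, 0.
c_5 = Σ_k C(5,k)·g_1(k)·g_2(5−k) = 10·1·6 + 10·1·6 + 5·1·3 + 1·1·1 = 60 + 60 + 15 + 1 = 136.

136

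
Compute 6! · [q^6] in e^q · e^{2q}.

The EGF product rule gives c_6 = Σ_{k_1+k_2=6} C(6; k_1,k_2) · ∏ g_i(k_i), where e^q gives (1)^k; e^{2q} gives (2)^k.
g_1(k) for k = 0…6: 1, 1, 1, 1, 1, 1, 1.
g_2(k) for k = 0…6: 1, 2, 4, 8, 16, 32, 64.
c_6 = Σ_k C(6,k)·g_1(k)·g_2(6−k) = 1·1·64 + 6·1·32 + 15·1·16 + 20·1·8 + 15·1·4 + 6·1·2 + 1·1·1 = 64 + 192 + 240 + 160 + 60 + 12 + 1 = 729.

729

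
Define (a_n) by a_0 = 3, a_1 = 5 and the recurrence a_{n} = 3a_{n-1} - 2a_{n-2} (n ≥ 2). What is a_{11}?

4097

The ordinary generating function has denominator 1 - 3x + 2x^2.
Iterating the recurrence: a_0,…,a_{11} = 3, 5, 9, 17, 33, 65, 129, 257, 513, 1025, 2049, 4097.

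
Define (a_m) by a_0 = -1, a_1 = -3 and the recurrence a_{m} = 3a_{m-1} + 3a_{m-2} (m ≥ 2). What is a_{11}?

-1924560

The ordinary generating function has denominator 1 - 3x - 3x^2.
Iterating the recurrence: a_0,…,a_{11} = -1, -3, -12, -45, -171, -648, -2457, -9315, -35316, -133893, -507627, -1924560.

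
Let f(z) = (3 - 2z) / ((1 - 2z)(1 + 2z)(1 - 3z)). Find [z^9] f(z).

Partial fractions give a closed form: a_n = (-2)·2^n + (4/5)·(-2)^n + (21/5)·3^n.
At n = 9: a_9 = 81235.

81235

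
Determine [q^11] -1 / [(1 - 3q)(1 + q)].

-132860

Partial fractions give a closed form: a_n = (-3/4)·3^n + (-1/4)·(-1)^n.
At n = 11: a_11 = -132860.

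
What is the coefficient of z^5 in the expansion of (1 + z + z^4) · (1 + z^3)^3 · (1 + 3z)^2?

(1 + z + z^4) has coefficients 1,1,0,0,1 for degrees 0…4.
(1 + z^3)^3 has coefficients 1,0,0,3,0,0 for degrees 0…5.
Finally multiplying by (1 + 3z)^2, the product of all factors after the first has coefficients 1,6,9,3,18,27 for degrees 0…5.
[z^5] = 1·27 + 1·18 + 1·6 = 51.

51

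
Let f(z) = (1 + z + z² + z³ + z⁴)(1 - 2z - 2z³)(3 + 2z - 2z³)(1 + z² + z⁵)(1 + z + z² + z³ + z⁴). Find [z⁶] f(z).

-82

(1 + z + z² + z³ + z⁴) has coefficients 1,1,1,1,1 for degrees 0…4.
(1 - 2z - 2z³) has coefficients 1,-2,0,-2,0,0,0 for degrees 0…6.
Multiplying by (3 + 2z - 2z³) gives running coefficients 3,-4,-4,-8,0,0,4 for degrees 0…6.
Multiplying by (1 + z² + z⁵) gives running coefficients 3,-4,-1,-12,-4,-5,0 for degrees 0…6.
Finally multiplying by (1 + z + z² + z³ + z⁴), the product of all factors after the first has coefficients 3,-1,-2,-14,-18,-26,-22 for degrees 0…6.
[z⁶] = 1·(-22) + 1·(-26) + 1·(-18) + 1·(-14) + 1·(-2) = -82.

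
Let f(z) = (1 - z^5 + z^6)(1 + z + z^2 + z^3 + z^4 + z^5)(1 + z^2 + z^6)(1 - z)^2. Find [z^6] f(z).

(1 - z^5 + z^6) has coefficients 1,0,0,0,0,-1,1 for degrees 0…6.
(1 + z + z^2 + z^3 + z^4 + z^5) has coefficients 1,1,1,1,1,1,0 for degrees 0…6.
Multiplying by (1 + z^2 + z^6) gives running coefficients 1,1,2,2,2,2,2 for degrees 0…6.
Finally multiplying by (1 - z)^2, the product of all factors after the first has coefficients 1,-1,1,-1,0,0,0 for degrees 0…6.
[z^6] = 1·0 − 1·(-1) + 1·1 = 2.

2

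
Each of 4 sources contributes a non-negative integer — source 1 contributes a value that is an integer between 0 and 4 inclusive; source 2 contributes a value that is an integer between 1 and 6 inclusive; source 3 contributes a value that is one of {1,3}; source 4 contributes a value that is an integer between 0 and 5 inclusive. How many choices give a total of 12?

38

The generating function for the choices is (1 + y + y² + y³ + y⁴)·(y + y² + y³ + y⁴ + y⁵ + y⁶)·(y + y³)·(1 + y + y² + y³ + y⁴ + y⁵); the count is [y¹²].
(1 + y + y² + y³ + y⁴) has coefficients 1,1,1,1,1 for degrees 0…4.
(y + y² + y³ + y⁴ + y⁵ + y⁶) has coefficients 0,1,1,1,1,1,1,0,0,0,0,0,0 for degrees 0…12.
Multiplying by (y + y³) gives running coefficients 0,0,1,1,2,2,2,2,1,1,0,0,0 for degrees 0…12.
Finally multiplying by (1 + y + y² + y³ + y⁴ + y⁵), the product of all factors after the first has coefficients 0,0,1,2,4,6,8,10,10,10,8,6,4 for degrees 0…12.
[y¹²] = 1·4 + 1·6 + 1·8 + 1·10 + 1·10 = 38.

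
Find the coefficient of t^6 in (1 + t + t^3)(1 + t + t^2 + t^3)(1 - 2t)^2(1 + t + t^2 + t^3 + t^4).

(1 + t + t^3) has coefficients 1,1,0,1 for degrees 0…3.
(1 + t + t^2 + t^3) has coefficients 1,1,1,1,0,0,0 for degrees 0…6.
Multiplying by (1 - 2t)^2 gives running coefficients 1,-3,1,1,0,4,0 for degrees 0…6.
Finally multiplying by (1 + t + t^2 + t^3 + t^4), the product of all factors after the first has coefficients 1,-2,-1,0,0,3,6 for degrees 0…6.
[t^6] = 1·6 + 1·3 + 1·0 = 9.

9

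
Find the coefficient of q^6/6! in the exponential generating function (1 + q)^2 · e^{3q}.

The EGF product rule gives c_6 = Σ_{k_1+k_2=6} C(6; k_1,k_2) · ∏ g_i(k_i), where (1+q)^2 gives the falling factorial (2)_k; e^{3q} gives (3)^k.
g_1(k) for k = 0…6: 1, 2, 2, 0, 0, 0, 0.
g_2(k) for k = 0…6: 1, 3, 9, 27, 81, 243, 729.
c_6 = Σ_k C(6,k)·g_1(k)·g_2(6−k) = 1·1·729 + 6·2·243 + 15·2·81 = 729 + 2916 + 2430 = 6075.

6075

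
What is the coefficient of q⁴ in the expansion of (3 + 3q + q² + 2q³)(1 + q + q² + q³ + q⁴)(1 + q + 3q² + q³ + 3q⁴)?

54

(3 + 3q + q² + 2q³) has coefficients 3,3,1,2 for degrees 0…3.
(1 + q + q² + q³ + q⁴) has coefficients 1,1,1,1,1 for degrees 0…4.
Finally multiplying by (1 + q + 3q² + q³ + 3q⁴), the product of all factors after the first has coefficients 1,2,5,6,9 for degrees 0…4.
[q⁴] = 3·9 + 3·6 + 1·5 + 2·2 = 54.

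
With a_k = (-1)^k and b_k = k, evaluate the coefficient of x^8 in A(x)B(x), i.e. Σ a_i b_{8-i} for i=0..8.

Write out a_i and b_{8-i} for i = 0,…,8 and sum the products.
Σ = 1·8 − 1·7 + 1·6 − 1·5 + 1·4 − 1·3 + 1·2 − 1·1 + 1·0 = 4.

4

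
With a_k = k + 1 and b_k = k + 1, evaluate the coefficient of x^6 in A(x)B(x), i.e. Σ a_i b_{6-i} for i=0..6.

The convolution is the t^6 coefficient of A(t)B(t).
Σ = 1·7 + 2·6 + 3·5 + 4·4 + 5·3 + 6·2 + 7·1 = 84.

84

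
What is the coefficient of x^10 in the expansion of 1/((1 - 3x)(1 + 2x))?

35839

The denominator gives the recurrence a_n = a_(n−1) + 6a_(n−2) for n ≥ 2; the numerator fixes a_0 = 1, a_1 = 1.
Iterating: 1, 1, 7, 13, 55, 133, 463, 1261, 4039, 11605, 35839, so a_10 = 35839.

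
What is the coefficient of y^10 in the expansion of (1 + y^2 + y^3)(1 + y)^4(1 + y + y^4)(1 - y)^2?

-3

(1 + y^2 + y^3) has coefficients 1,0,1,1 for degrees 0…3.
(1 + y)^4 has coefficients 1,4,6,4,1,0,0,0,0,0,0 for degrees 0…10.
Multiplying by (1 + y + y^4) gives running coefficients 1,5,10,10,6,5,6,4,1,0,0 for degrees 0…10.
Finally multiplying by (1 - y)^2, the product of all factors after the first has coefficients 1,3,1,-5,-4,3,2,-3,-1,2,1 for degrees 0…10.
[y^10] = 1·1 + 1·(-1) + 1·(-3) = -3.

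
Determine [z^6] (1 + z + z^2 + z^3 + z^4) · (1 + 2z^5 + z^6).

3

(1 + z + z^2 + z^3 + z^4) has coefficients 1,1,1,1,1 for degrees 0…4.
(1 + 2z^5 + z^6) has coefficients 1,0,0,0,0,2,1 for degrees 0…6.
[z^6] = 1·1 + 1·2 + 1·0 + 1·0 + 1·0 = 3.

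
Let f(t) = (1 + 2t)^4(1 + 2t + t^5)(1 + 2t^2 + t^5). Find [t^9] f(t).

(1 + 2t)^4 has coefficients 1,8,24,32,16 for degrees 0…4.
(1 + 2t + t^5) has coefficients 1,2,0,0,0,1,0,0,0,0 for degrees 0…9.
Finally multiplying by (1 + 2t^2 + t^5), the product of all factors after the first has coefficients 1,2,2,4,0,2,2,2,0,0 for degrees 0…9.
[t^9] = 1·0 + 8·0 + 24·2 + 32·2 + 16·2 = 144.

144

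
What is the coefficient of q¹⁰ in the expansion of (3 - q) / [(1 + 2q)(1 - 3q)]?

95912

Partial fractions give a closed form: a_n = (7/5)·(-2)^n + (8/5)·3^n.
At n = 10: a_10 = 95912.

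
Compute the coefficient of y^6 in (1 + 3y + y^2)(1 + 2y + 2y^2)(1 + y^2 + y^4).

11

(1 + 3y + y^2) has coefficients 1,3,1 for degrees 0…2.
(1 + 2y + 2y^2) has coefficients 1,2,2,0,0,0,0 for degrees 0…6.
Finally multiplying by (1 + y^2 + y^4), the product of all factors after the first has coefficients 1,2,3,2,3,2,2 for degrees 0…6.
[y^6] = 1·2 + 3·2 + 1·3 = 11.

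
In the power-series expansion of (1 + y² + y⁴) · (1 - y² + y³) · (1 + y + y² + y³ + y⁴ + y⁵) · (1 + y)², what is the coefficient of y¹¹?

3

(1 + y² + y⁴) has coefficients 1,0,1,0,1 for degrees 0…4.
(1 - y² + y³) has coefficients 1,0,-1,1,0,0,0,0,0,0,0,0 for degrees 0…11.
Multiplying by (1 + y + y² + y³ + y⁴ + y⁵) gives running coefficients 1,1,0,1,1,1,0,0,1,0,0,0 for degrees 0…11.
Finally multiplying by (1 + y)², the product of all factors after the first has coefficients 1,3,3,2,3,4,3,1,1,2,1,0 for degrees 0…11.
[y¹¹] = 1·0 + 1·2 + 1·1 = 3.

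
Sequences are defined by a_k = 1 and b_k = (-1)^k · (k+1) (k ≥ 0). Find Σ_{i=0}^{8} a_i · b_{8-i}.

The convolution is the t^8 coefficient of A(t)B(t).
Σ = 1·9 + 1·(-8) + 1·7 + 1·(-6) + 1·5 + 1·(-4) + 1·3 + 1·(-2) + 1·1 = 5.

5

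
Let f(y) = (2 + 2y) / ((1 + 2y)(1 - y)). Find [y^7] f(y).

-84

The denominator gives the recurrence a_n = −a_(n−1) + 2a_(n−2) for n ≥ 2; the numerator fixes a_0 = 2, a_1 = 0.
Iterating: 2, 0, 4, -4, 12, -20, 44, -84, so a_7 = -84.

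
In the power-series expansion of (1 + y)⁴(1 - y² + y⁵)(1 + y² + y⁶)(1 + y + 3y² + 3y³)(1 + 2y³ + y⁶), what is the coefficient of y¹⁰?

(1 + y)⁴ has coefficients 1,4,6,4,1 for degrees 0…4.
(1 - y² + y⁵) has coefficients 1,0,-1,0,0,1,0,0,0,0,0 for degrees 0…10.
Multiplying by (1 + y² + y⁶) gives running coefficients 1,0,0,0,-1,1,1,1,-1,0,0 for degrees 0…10.
Multiplying by (1 + y + 3y² + 3y³) gives running coefficients 1,1,3,3,-1,0,-1,2,6,5,0 for degrees 0…10.
Finally multiplying by (1 + 2y³ + y⁶), the product of all factors after the first has coefficients 1,1,3,5,1,6,6,1,9,6,3 for degrees 0…10.
[y¹⁰] = 1·3 + 4·6 + 6·9 + 4·1 + 1·6 = 91.

91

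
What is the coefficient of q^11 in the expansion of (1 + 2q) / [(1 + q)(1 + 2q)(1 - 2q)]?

1365

The denominator gives the recurrence a_n = −a_(n−1) + 4a_(n−2) + 4a_(n−3) for n ≥ 3; the numerator fixes a_0 = 1, a_1 = 1, a_2 = 3.
Iterating: 1, 1, 3, 5, 11, 21, 43, 85, 171, 341, 683, 1365, so a_11 = 1365.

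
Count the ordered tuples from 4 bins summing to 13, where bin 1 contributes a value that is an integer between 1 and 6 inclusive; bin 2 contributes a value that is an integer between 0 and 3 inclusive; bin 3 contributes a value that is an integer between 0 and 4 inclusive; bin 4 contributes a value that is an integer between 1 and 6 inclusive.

The generating function for the choices is (q + q² + q³ + q⁴ + q⁵ + q⁶)·(1 + q + q² + q³)·(1 + q + q² + q³ + q⁴)·(q + q² + q³ + q⁴ + q⁵ + q⁶); the count is [q¹³].
(q + q² + q³ + q⁴ + q⁵ + q⁶) has coefficients 0,1,1,1,1,1,1 for degrees 0…6.
(1 + q + q² + q³) has coefficients 1,1,1,1,0,0,0,0,0,0,0,0,0,0 for degrees 0…13.
Multiplying by (1 + q + q² + q³ + q⁴) gives running coefficients 1,2,3,4,4,3,2,1,0,0,0,0,0,0 for degrees 0…13.
Finally multiplying by (q + q² + q³ + q⁴ + q⁵ + q⁶), the product of all factors after the first has coefficients 0,1,3,6,10,14,17,18,17,14,10,6,3,1 for degrees 0…13.
[q¹³] = 1·3 + 1·6 + 1·10 + 1·14 + 1·17 + 1·18 = 68.

68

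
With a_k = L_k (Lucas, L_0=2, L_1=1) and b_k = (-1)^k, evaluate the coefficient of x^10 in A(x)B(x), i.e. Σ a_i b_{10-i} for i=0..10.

79

The convolution is the t^10 coefficient of A(t)B(t).
Σ = 2·1 + 1·(-1) + 3·1 + 4·(-1) + 7·1 + 11·(-1) + 18·1 + 29·(-1) + 47·1 + 76·(-1) + 123·1 = 79.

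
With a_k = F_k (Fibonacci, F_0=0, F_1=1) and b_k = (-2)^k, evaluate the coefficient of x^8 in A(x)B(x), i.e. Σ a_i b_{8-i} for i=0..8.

Write out a_i and b_{8-i} for i = 0,…,8 and sum the products.
Σ = 0·256 + 1·(-128) + 1·64 + 2·(-32) + 3·16 + 5·(-8) + 8·4 + 13·(-2) + 21·1 = -93.

-93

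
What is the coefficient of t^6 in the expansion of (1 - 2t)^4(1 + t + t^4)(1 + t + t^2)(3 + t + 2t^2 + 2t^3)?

(1 - 2t)^4 has coefficients 1,-8,24,-32,16 for degrees 0…4.
(1 + t + t^4) has coefficients 1,1,0,0,1,0,0 for degrees 0…6.
Multiplying by (1 + t + t^2) gives running coefficients 1,2,2,1,1,1,1 for degrees 0…6.
Finally multiplying by (3 + t + 2t^2 + 2t^3), the product of all factors after the first has coefficients 3,7,10,11,12,10,8 for degrees 0…6.
[t^6] = 1·8 − 8·10 + 24·12 − 32·11 + 16·10 = 24.

24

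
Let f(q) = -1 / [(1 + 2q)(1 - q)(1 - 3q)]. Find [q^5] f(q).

-210

Partial fractions give a closed form: a_n = (-4/15)·(-2)^n + (1/6)·1^n + (-9/10)·3^n.
At n = 5: a_5 = -210.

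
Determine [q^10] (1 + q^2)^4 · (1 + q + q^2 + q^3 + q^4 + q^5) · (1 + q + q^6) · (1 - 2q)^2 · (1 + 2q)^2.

203

(1 + q^2)^4 has coefficients 1,0,4,0,6,0,4,0,1 for degrees 0…8.
(1 + q + q^2 + q^3 + q^4 + q^5) has coefficients 1,1,1,1,1,1,0,0,0,0,0 for degrees 0…10.
Multiplying by (1 + q + q^6) gives running coefficients 1,2,2,2,2,2,2,1,1,1,1 for degrees 0…10.
Multiplying by (1 - 2q)^2 gives running coefficients 1,-2,-2,2,2,2,2,1,5,1,1 for degrees 0…10.
Finally multiplying by (1 + 2q)^2, the product of all factors after the first has coefficients 1,2,-6,-14,2,18,18,17,17,25,25 for degrees 0…10.
[q^10] = 1·25 + 4·17 + 6·18 + 4·2 + 1·(-6) = 203.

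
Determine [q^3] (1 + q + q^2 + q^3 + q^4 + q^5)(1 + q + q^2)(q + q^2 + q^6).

(1 + q + q^2 + q^3 + q^4 + q^5) has coefficients 1,1,1,1 for degrees 0…3.
(1 + q + q^2) has coefficients 1,1,1,0 for degrees 0…3.
Finally multiplying by (q + q^2 + q^6), the product of all factors after the first has coefficients 0,1,2,2 for degrees 0…3.
[q^3] = 1·2 + 1·2 + 1·1 + 1·0 = 5.

5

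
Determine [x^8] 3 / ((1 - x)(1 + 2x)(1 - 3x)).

Partial fractions give a closed form: a_n = (-1/2)·1^n + (4/5)·(-2)^n + (27/10)·3^n.
At n = 8: a_8 = 17919.

17919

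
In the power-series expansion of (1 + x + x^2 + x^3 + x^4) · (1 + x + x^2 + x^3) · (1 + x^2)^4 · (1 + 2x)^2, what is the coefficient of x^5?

(1 + x + x^2 + x^3 + x^4) has coefficients 1,1,1,1,1 for degrees 0…4.
(1 + x + x^2 + x^3) has coefficients 1,1,1,1,0,0 for degrees 0…5.
Multiplying by (1 + x^2)^4 gives running coefficients 1,1,5,5,10,10 for degrees 0…5.
Finally multiplying by (1 + 2x)^2, the product of all factors after the first has coefficients 1,5,13,29,50,70 for degrees 0…5.
[x^5] = 1·70 + 1·50 + 1·29 + 1·13 + 1·5 = 167.

167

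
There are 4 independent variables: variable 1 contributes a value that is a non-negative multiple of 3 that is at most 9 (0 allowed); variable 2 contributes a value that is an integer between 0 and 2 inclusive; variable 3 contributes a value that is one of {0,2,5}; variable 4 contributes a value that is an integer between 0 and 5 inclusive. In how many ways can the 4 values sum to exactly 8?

The generating function for the choices is (1 + x³ + x⁶ + x⁹)·(1 + x + x²)·(1 + x² + x⁵)·(1 + x + x² + x³ + x⁴ + x⁵); the count is [x⁸].
(1 + x³ + x⁶ + x⁹) has coefficients 1,0,0,1,0,0,1,0,0 for degrees 0…8.
(1 + x + x²) has coefficients 1,1,1,0,0,0,0,0,0 for degrees 0…8.
Multiplying by (1 + x² + x⁵) gives running coefficients 1,1,2,1,1,1,1,1,0 for degrees 0…8.
Finally multiplying by (1 + x + x² + x³ + x⁴ + x⁵), the product of all factors after the first has coefficients 1,2,4,5,6,7,7,7,5 for degrees 0…8.
[x⁸] = 1·5 + 1·7 + 1·4 = 16.

16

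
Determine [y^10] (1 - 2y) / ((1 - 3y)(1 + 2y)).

The denominator gives the recurrence a_n = a_(n−1) + 6a_(n−2) for n ≥ 2; the numerator fixes a_0 = 1, a_1 = -1.
Iterating: 1, -1, 5, -1, 29, 23, 197, 335, 1517, 3527, 12629, so a_10 = 12629.

12629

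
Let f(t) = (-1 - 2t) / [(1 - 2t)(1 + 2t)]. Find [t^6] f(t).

The denominator gives the recurrence a_n = 4a_(n−2) for n ≥ 2; the numerator fixes a_0 = -1, a_1 = -2.
Iterating: -1, -2, -4, -8, -16, -32, -64, so a_6 = -64.

-64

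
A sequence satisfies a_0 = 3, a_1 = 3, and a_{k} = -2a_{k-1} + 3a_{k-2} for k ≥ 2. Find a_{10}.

3

The ordinary generating function has denominator 1 + 2z - 3z^2.
Iterating the recurrence: a_0,…,a_{10} = 3, 3, 3, 3, 3, 3, 3, 3, 3, 3, 3.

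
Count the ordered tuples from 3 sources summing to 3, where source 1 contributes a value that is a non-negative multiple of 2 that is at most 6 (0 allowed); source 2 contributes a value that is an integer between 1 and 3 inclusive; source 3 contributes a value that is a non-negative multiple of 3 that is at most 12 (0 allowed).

2

The generating function for the choices is (1 + z^2 + z^4 + z^6)·(z + z^2 + z^3)·(1 + z^3 + z^6 + z^9 + z^12); the count is [z^3].
(1 + z^2 + z^4 + z^6) has coefficients 1,0,1,0 for degrees 0…3.
(z + z^2 + z^3) has coefficients 0,1,1,1 for degrees 0…3.
Finally multiplying by (1 + z^3 + z^6 + z^9 + z^12), the product of all factors after the first has coefficients 0,1,1,1 for degrees 0…3.
[z^3] = 1·1 + 1·1 = 2.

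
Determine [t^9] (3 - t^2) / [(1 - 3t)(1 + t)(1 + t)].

The denominator gives the recurrence a_n = a_(n−1) + 5a_(n−2) + 3a_(n−3) for n ≥ 3; the numerator fixes a_0 = 3, a_1 = 3, a_2 = 17.
Iterating: 3, 3, 17, 41, 135, 391, 1189, 3549, 10667, 31979, so a_9 = 31979.

31979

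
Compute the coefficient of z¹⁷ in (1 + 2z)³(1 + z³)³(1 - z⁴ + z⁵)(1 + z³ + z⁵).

17

(1 + 2z)³ has coefficients 1,6,12,8 for degrees 0…3.
(1 + z³)³ has coefficients 1,0,0,3,0,0,3,0,0,1,0,0,0,0,0,0,0,0 for degrees 0…17.
Multiplying by (1 - z⁴ + z⁵) gives running coefficients 1,0,0,3,-1,1,3,-3,3,1,-3,3,0,-1,1,0,0,0 for degrees 0…17.
Finally multiplying by (1 + z³ + z⁵), the product of all factors after the first has coefficients 1,0,0,4,-1,2,6,-4,7,3,-5,9,-2,-1,5,-3,2,1 for degrees 0…17.
[z¹⁷] = 1·1 + 6·2 + 12·(-3) + 8·5 = 17.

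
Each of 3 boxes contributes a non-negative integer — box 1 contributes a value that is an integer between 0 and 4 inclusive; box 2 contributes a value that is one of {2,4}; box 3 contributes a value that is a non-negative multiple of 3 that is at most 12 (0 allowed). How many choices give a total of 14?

The generating function for the choices is (1 + z + z² + z³ + z⁴)·(z² + z⁴)·(1 + z³ + z⁶ + z⁹ + z¹²); the count is [z¹⁴].
(1 + z + z² + z³ + z⁴) has coefficients 1,1,1,1,1 for degrees 0…4.
(z² + z⁴) has coefficients 0,0,1,0,1,0,0,0,0,0,0,0,0,0,0 for degrees 0…14.
Finally multiplying by (1 + z³ + z⁶ + z⁹ + z¹²), the product of all factors after the first has coefficients 0,0,1,0,1,1,0,1,1,0,1,1,0,1,1 for degrees 0…14.
[z¹⁴] = 1·1 + 1·1 + 1·0 + 1·1 + 1·1 = 4.

4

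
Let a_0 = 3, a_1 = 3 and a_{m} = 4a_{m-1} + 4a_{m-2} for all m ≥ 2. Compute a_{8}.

The ordinary generating function has denominator 1 - 4t - 4t^2.
Iterating the recurrence: a_0,…,a_{8} = 3, 3, 24, 108, 528, 2544, 12288, 59328, 286464.

286464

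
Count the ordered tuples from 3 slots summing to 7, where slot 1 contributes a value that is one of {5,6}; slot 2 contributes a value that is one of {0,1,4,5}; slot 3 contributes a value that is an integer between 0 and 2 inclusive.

4

The generating function for the choices is (t^5 + t^6)·(1 + t + t^4 + t^5)·(1 + t + t^2); the count is [t^7].
(t^5 + t^6) has coefficients 0,0,0,0,0,1,1 for degrees 0…6.
(1 + t + t^4 + t^5) has coefficients 1,1,0,0,1,1,0,0 for degrees 0…7.
Finally multiplying by (1 + t + t^2), the product of all factors after the first has coefficients 1,2,2,1,1,2,2,1 for degrees 0…7.
[t^7] = 1·2 + 1·2 = 4.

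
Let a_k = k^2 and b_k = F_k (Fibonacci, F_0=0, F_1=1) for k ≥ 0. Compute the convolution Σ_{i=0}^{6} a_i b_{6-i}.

76

The convolution is the t^6 coefficient of A(t)B(t).
Σ = 0·8 + 1·5 + 4·3 + 9·2 + 16·1 + 25·1 + 36·0 = 76.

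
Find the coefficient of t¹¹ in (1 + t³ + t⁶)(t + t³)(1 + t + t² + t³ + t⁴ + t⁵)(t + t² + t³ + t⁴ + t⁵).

(1 + t³ + t⁶) has coefficients 1,0,0,1,0,0,1 for degrees 0…6.
(t + t³) has coefficients 0,1,0,1,0,0,0,0,0,0,0,0 for degrees 0…11.
Multiplying by (1 + t + t² + t³ + t⁴ + t⁵) gives running coefficients 0,1,1,2,2,2,2,1,1,0,0,0 for degrees 0…11.
Finally multiplying by (t + t² + t³ + t⁴ + t⁵), the product of all factors after the first has coefficients 0,0,1,2,4,6,8,9,9,8,6,4 for degrees 0…11.
[t¹¹] = 1·4 + 1·9 + 1·6 = 19.

19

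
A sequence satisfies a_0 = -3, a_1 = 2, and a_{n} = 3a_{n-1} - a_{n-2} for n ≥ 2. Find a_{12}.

The ordinary generating function has denominator 1 - 3q + q^2.
Iterating the recurrence: a_0,…,a_{12} = -3, 2, 9, 25, 66, 173, 453, 1186, 3105, 8129, 21282, 55717, 145869.

145869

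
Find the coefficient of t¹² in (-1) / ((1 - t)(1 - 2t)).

-8191

Partial fractions give a closed form: a_n = (1)·1^n + (-2)·2^n.
At n = 12: a_12 = -8191.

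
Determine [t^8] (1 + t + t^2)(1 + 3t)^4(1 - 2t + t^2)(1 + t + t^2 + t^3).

(1 + t + t^2) has coefficients 1,1,1 for degrees 0…2.
(1 + 3t)^4 has coefficients 1,12,54,108,81,0,0,0,0 for degrees 0…8.
Multiplying by (1 - 2t + t^2) gives running coefficients 1,10,31,12,-81,-54,81,0,0 for degrees 0…8.
Finally multiplying by (1 + t + t^2 + t^3), the product of all factors after the first has coefficients 1,11,42,54,-28,-92,-42,-54,27 for degrees 0…8.
[t^8] = 1·27 + 1·(-54) + 1·(-42) = -69.

-69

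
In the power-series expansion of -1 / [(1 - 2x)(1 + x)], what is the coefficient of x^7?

The denominator gives the recurrence a_n = a_(n−1) + 2a_(n−2) for n ≥ 2; the numerator fixes a_0 = -1, a_1 = -1.
Iterating: -1, -1, -3, -5, -11, -21, -43, -85, so a_7 = -85.

-85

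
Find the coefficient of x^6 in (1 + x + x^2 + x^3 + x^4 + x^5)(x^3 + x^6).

2

(1 + x + x^2 + x^3 + x^4 + x^5) has coefficients 1,1,1,1,1,1 for degrees 0…5.
(x^3 + x^6) has coefficients 0,0,0,1,0,0,1 for degrees 0…6.
[x^6] = 1·1 + 1·0 + 1·0 + 1·1 + 1·0 + 1·0 = 2.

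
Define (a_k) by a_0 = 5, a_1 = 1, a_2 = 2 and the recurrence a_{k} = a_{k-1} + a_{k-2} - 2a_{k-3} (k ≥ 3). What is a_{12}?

77

The ordinary generating function has denominator 1 - y - y^2 + 2y^3.
Iterating the recurrence: a_0,…,a_{12} = 5, 1, 2, -7, -7, -18, -11, -15, 10, 17, 57, 54, 77.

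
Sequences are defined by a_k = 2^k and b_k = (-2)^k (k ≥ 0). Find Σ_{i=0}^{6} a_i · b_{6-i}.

64

This is [x^6] in the product of the two ordinary generating functions.
Σ = 1·64 + 2·(-32) + 4·16 + 8·(-8) + 16·4 + 32·(-2) + 64·1 = 64.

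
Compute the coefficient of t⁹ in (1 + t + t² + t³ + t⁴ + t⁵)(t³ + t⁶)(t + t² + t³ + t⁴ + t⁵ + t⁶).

(1 + t + t² + t³ + t⁴ + t⁵) has coefficients 1,1,1,1,1,1 for degrees 0…5.
(t³ + t⁶) has coefficients 0,0,0,1,0,0,1,0,0,0 for degrees 0…9.
Finally multiplying by (t + t² + t³ + t⁴ + t⁵ + t⁶), the product of all factors after the first has coefficients 0,0,0,0,1,1,1,2,2,2 for degrees 0…9.
[t⁹] = 1·2 + 1·2 + 1·2 + 1·1 + 1·1 + 1·1 = 9.

9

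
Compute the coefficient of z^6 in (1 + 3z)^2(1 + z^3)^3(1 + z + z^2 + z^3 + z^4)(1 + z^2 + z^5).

(1 + 3z)^2 has coefficients 1,6,9 for degrees 0…2.
(1 + z^3)^3 has coefficients 1,0,0,3,0,0,3 for degrees 0…6.
Multiplying by (1 + z + z^2 + z^3 + z^4) gives running coefficients 1,1,1,4,4,3,6 for degrees 0…6.
Finally multiplying by (1 + z^2 + z^5), the product of all factors after the first has coefficients 1,1,2,5,5,8,11 for degrees 0…6.
[z^6] = 1·11 + 6·8 + 9·5 = 104.

104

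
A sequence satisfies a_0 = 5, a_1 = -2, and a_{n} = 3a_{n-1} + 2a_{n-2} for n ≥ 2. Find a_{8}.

The ordinary generating function has denominator 1 - 3y - 2y^2.
Iterating the recurrence: a_0,…,a_{8} = 5, -2, 4, 8, 32, 112, 400, 1424, 5072.

5072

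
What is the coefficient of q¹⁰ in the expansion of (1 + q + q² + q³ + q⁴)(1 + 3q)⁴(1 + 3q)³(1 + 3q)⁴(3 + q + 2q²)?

19515573

(1 + q + q² + q³ + q⁴) has coefficients 1,1,1,1,1 for degrees 0…4.
(1 + 3q)⁴ has coefficients 1,12,54,108,81,0,0,0,0,0,0 for degrees 0…10.
Multiplying by (1 + 3q)³ gives running coefficients 1,21,189,945,2835,5103,5103,2187,0,0,0 for degrees 0…10.
Multiplying by (1 + 3q)⁴ gives running coefficients 1,33,495,4455,26730,112266,336798,721710,1082565,1082565,649539 for degrees 0…10.
Finally multiplying by (3 + q + 2q²), the product of all factors after the first has coefficients 3,100,1520,13926,85635,372438,1176120,2726460,4643001,5773680,5196312 for degrees 0…10.
[q¹⁰] = 1·5196312 + 1·5773680 + 1·4643001 + 1·2726460 + 1·1176120 = 19515573.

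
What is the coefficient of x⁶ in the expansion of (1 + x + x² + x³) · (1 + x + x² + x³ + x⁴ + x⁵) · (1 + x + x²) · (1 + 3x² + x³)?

(1 + x + x² + x³) has coefficients 1,1,1,1 for degrees 0…3.
(1 + x + x² + x³ + x⁴ + x⁵) has coefficients 1,1,1,1,1,1,0 for degrees 0…6.
Multiplying by (1 + x + x²) gives running coefficients 1,2,3,3,3,3,2 for degrees 0…6.
Finally multiplying by (1 + 3x² + x³), the product of all factors after the first has coefficients 1,2,6,10,14,15,14 for degrees 0…6.
[x⁶] = 1·14 + 1·15 + 1·14 + 1·10 = 53.

53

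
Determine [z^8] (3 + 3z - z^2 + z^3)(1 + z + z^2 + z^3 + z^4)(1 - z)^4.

(3 + 3z - z^2 + z^3) has coefficients 3,3,-1,1 for degrees 0…3.
(1 + z + z^2 + z^3 + z^4) has coefficients 1,1,1,1,1,0,0,0,0 for degrees 0…8.
Finally multiplying by (1 - z)^4, the product of all factors after the first has coefficients 1,-3,3,-1,0,-1,3,-3,1 for degrees 0…8.
[z^8] = 3·1 + 3·(-3) − 1·3 + 1·(-1) = -10.

-10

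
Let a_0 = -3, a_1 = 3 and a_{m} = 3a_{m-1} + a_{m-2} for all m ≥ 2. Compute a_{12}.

The ordinary generating function has denominator 1 - 3y - y^2.
Iterating the recurrence: a_0,…,a_{12} = -3, 3, 6, 21, 69, 228, 753, 2487, 8214, 27129, 89601, 295932, 977397.

977397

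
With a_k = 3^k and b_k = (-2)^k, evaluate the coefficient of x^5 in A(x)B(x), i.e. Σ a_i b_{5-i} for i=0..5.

133

The convolution is the t^5 coefficient of A(t)B(t).
Σ = 1·(-32) + 3·16 + 9·(-8) + 27·4 + 81·(-2) + 243·1 = 133.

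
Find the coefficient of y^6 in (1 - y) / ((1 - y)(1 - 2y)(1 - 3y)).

The denominator gives the recurrence a_n = 6a_(n−1) − 11a_(n−2) + 6a_(n−3) for n ≥ 3; the numerator fixes a_0 = 1, a_1 = 5, a_2 = 19.
Iterating: 1, 5, 19, 65, 211, 665, 2059, so a_6 = 2059.

2059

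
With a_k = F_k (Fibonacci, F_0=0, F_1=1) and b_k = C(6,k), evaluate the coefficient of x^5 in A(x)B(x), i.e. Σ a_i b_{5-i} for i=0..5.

88

Write out a_i and b_{5-i} for i = 0,…,5 and sum the products.
Σ = 0·6 + 1·15 + 1·20 + 2·15 + 3·6 + 5·1 = 88.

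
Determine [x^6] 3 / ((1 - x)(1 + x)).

3

The denominator gives the recurrence a_n = a_(n−2) for n ≥ 2; the numerator fixes a_0 = 3, a_1 = 0.
Iterating: 3, 0, 3, 0, 3, 0, 3, so a_6 = 3.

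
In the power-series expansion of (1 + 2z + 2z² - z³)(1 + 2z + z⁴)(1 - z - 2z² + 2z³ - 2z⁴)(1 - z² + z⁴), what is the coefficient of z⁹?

(1 + 2z + 2z² - z³) has coefficients 1,2,2,-1 for degrees 0…3.
(1 + 2z + z⁴) has coefficients 1,2,0,0,1,0,0,0,0,0 for degrees 0…9.
Multiplying by (1 - z - 2z² + 2z³ - 2z⁴) gives running coefficients 1,1,-4,-2,3,-5,-2,2,-2,0 for degrees 0…9.
Finally multiplying by (1 - z² + z⁴), the product of all factors after the first has coefficients 1,1,-5,-3,8,-2,-9,5,3,-7 for degrees 0…9.
[z⁹] = 1·(-7) + 2·3 + 2·5 − 1·(-9) = 18.

18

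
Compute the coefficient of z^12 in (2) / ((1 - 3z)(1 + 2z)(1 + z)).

484850

Partial fractions give a closed form: a_n = (9/10)·3^n + (8/5)·(-2)^n + (-1/2)·(-1)^n.
At n = 12: a_12 = 484850.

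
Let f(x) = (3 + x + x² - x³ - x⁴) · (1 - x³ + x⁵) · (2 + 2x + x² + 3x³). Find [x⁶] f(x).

-6

(3 + x + x² - x³ - x⁴) has coefficients 3,1,1,-1,-1 for degrees 0…4.
(1 - x³ + x⁵) has coefficients 1,0,0,-1,0,1,0 for degrees 0…6.
Finally multiplying by (2 + 2x + x² + 3x³), the product of all factors after the first has coefficients 2,2,1,1,-2,1,-1 for degrees 0…6.
[x⁶] = 3·(-1) + 1·1 + 1·(-2) − 1·1 − 1·1 = -6.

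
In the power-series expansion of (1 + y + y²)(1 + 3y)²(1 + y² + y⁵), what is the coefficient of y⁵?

(1 + y + y²) has coefficients 1,1,1 for degrees 0…2.
(1 + 3y)² has coefficients 1,6,9,0,0,0 for degrees 0…5.
Finally multiplying by (1 + y² + y⁵), the product of all factors after the first has coefficients 1,6,10,6,9,1 for degrees 0…5.
[y⁵] = 1·1 + 1·9 + 1·6 = 16.

16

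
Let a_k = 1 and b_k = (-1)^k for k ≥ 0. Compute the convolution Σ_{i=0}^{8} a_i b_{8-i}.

1

Write out a_i and b_{8-i} for i = 0,…,8 and sum the products.
Σ = 1·1 + 1·(-1) + 1·1 + 1·(-1) + 1·1 + 1·(-1) + 1·1 + 1·(-1) + 1·1 = 1.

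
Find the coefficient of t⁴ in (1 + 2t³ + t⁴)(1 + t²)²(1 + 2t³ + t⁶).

(1 + 2t³ + t⁴) has coefficients 1,0,0,2,1 for degrees 0…4.
(1 + t²)² has coefficients 1,0,2,0,1 for degrees 0…4.
Finally multiplying by (1 + 2t³ + t⁶), the product of all factors after the first has coefficients 1,0,2,2,1 for degrees 0…4.
[t⁴] = 1·1 + 2·0 + 1·1 = 2.

2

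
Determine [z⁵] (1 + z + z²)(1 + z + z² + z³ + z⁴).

(1 + z + z²) has coefficients 1,1,1 for degrees 0…2.
(1 + z + z² + z³ + z⁴) has coefficients 1,1,1,1,1,0 for degrees 0…5.
[z⁵] = 1·0 + 1·1 + 1·1 = 2.

2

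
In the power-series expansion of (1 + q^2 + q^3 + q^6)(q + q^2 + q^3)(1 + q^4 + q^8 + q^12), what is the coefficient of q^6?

(1 + q^2 + q^3 + q^6) has coefficients 1,0,1,1,0,0,1 for degrees 0…6.
(q + q^2 + q^3) has coefficients 0,1,1,1,0,0,0 for degrees 0…6.
Finally multiplying by (1 + q^4 + q^8 + q^12), the product of all factors after the first has coefficients 0,1,1,1,0,1,1 for degrees 0…6.
[q^6] = 1·1 + 1·0 + 1·1 + 1·0 = 2.

2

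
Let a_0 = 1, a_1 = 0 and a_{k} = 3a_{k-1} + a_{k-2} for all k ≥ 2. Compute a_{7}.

The ordinary generating function has denominator 1 - 3q - q^2.
Iterating the recurrence: a_0,…,a_{7} = 1, 0, 1, 3, 10, 33, 109, 360.

360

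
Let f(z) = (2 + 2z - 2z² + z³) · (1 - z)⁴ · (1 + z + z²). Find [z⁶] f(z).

(2 + 2z - 2z² + z³) has coefficients 2,2,-2,1 for degrees 0…3.
(1 - z)⁴ has coefficients 1,-4,6,-4,1,0,0 for degrees 0…6.
Finally multiplying by (1 + z + z²), the product of all factors after the first has coefficients 1,-3,3,-2,3,-3,1 for degrees 0…6.
[z⁶] = 2·1 + 2·(-3) − 2·3 + 1·(-2) = -12.

-12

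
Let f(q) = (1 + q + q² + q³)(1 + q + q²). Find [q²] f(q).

3

(1 + q + q² + q³) has coefficients 1,1,1 for degrees 0…2.
(1 + q + q²) has coefficients 1,1,1 for degrees 0…2.
[q²] = 1·1 + 1·1 + 1·1 = 3.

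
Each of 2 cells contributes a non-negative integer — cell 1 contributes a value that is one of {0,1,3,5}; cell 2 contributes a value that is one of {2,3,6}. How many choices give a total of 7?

The generating function for the choices is (1 + q + q³ + q⁵)·(q² + q³ + q⁶); the count is [q⁷].
(1 + q + q³ + q⁵) has coefficients 1,1,0,1,0,1 for degrees 0…5.
(q² + q³ + q⁶) has coefficients 0,0,1,1,0,0,1,0 for degrees 0…7.
[q⁷] = 1·0 + 1·1 + 1·0 + 1·1 = 2.

2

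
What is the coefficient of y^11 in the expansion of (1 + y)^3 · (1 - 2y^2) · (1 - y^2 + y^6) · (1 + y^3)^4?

20

(1 + y)^3 has coefficients 1,3,3,1 for degrees 0…3.
(1 - 2y^2) has coefficients 1,0,-2,0,0,0,0,0,0,0,0,0 for degrees 0…11.
Multiplying by (1 - y^2 + y^6) gives running coefficients 1,0,-3,0,2,0,1,0,-2,0,0,0 for degrees 0…11.
Finally multiplying by (1 + y^3)^4, the product of all factors after the first has coefficients 1,0,-3,4,2,-12,7,8,-20,8,12,-20 for degrees 0…11.
[y^11] = 1·(-20) + 3·12 + 3·8 + 1·(-20) = 20.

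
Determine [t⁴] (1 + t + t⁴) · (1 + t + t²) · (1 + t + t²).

4

(1 + t + t⁴) has coefficients 1,1,0,0,1 for degrees 0…4.
(1 + t + t²) has coefficients 1,1,1,0,0 for degrees 0…4.
Finally multiplying by (1 + t + t²), the product of all factors after the first has coefficients 1,2,3,2,1 for degrees 0…4.
[t⁴] = 1·1 + 1·2 + 1·1 = 4.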